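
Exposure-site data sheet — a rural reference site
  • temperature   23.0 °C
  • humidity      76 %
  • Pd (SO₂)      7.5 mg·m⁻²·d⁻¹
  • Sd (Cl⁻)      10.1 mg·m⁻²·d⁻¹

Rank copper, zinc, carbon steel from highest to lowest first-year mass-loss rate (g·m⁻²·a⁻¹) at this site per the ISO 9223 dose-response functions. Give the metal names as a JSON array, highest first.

copper: T>10 °C ⇒ hinge -0.080·(23.0−10) = -1.0400
  SO₂ term: 0.0053·7.5^0.26·exp(0.059·76-1.0400) = 0.2802
  Cl⁻ term: 0.01025·10.1^0.27·exp(0.036·76+0.049·23.0) = 0.9111
  r_corr = 0.2802 + 0.9111 = 1.191 μm/a
  mass loss = 1.191 μm/a × 8.96 g/cm³ = 10.67 g·m⁻²·a⁻¹
zinc: f(T) = -0.071·(T−10) [T>10 °C] = -0.9230
  Pd branch = 0.0129·Pd^0.44·e^(0.046·RH+f) = 0.4103 μm/a
  Sd branch = 0.0175·Sd^0.57·e^(0.008·RH+0.085·T) = 0.8484 μm/a
  r_corr = 0.4103 + 0.8484 = 1.259 μm/a
  mass loss = 1.259 μm/a × 7.14 g/cm³ = 8.987 g·m⁻²·a⁻¹
carbon steel: temperature factor f = -0.054·(13.0) = -0.7020
  Pd branch = 1.77·Pd^0.52·e^(0.02·RH+f) = 11.44 μm/a
  Cl⁻ term: 0.102·10.1^0.62·exp(0.033·76+0.04·23.0) = 13.18
  sum: 11.44 + 13.18 → r_corr = 24.62 μm/a
  mass loss = 24.62 μm/a × 7.85 g/cm³ = 193.3 g·m⁻²·a⁻¹
Ordering by g·m⁻²·a⁻¹: carbon steel (193) > copper (10.7) > zinc (8.99)

["carbon steel", "copper", "zinc"]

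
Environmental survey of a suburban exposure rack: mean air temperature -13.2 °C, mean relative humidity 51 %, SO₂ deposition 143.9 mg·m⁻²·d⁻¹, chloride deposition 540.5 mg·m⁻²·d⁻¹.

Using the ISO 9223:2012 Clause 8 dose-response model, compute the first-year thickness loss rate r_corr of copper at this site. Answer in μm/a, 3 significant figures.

copper: T≤10 °C ⇒ hinge +0.126·(-13.2−10) = -2.9232
  sulphur-dioxide contribution → 0.02102 μm/a
  chloride contribution → 0.1841 μm/a
  total first-year rate 0.2051 μm/a

r_corr = 0.205 μm/a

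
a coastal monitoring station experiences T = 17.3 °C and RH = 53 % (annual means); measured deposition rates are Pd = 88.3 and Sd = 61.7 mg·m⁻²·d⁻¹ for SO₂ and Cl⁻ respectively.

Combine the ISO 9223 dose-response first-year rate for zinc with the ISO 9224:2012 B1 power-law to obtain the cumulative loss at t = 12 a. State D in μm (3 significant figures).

D(12) = 14.0 μm

zinc: T>10 °C ⇒ hinge -0.071·(17.3−10) = -0.5183
  SO₂ term: 0.0129·88.3^0.44·exp(0.046·53-0.5183) = 0.6317
  Sd branch = 0.0175·Sd^0.57·e^(0.008·RH+0.085·T) = 1.22 μm/a
  r_corr = 0.6317 + 1.22 = 1.851 μm/a
ISO 9224: D(t) = r_corr · t^b with b = 0.813 (zinc, B1)
  D(12) = 1.851 × 12^0.813 = 1.851 × 7.54 = 13.96 μm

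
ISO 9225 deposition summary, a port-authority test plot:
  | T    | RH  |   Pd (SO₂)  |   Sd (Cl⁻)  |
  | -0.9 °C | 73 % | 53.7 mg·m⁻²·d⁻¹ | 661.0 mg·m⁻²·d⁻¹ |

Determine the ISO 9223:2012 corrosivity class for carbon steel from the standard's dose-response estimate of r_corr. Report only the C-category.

C4

carbon steel: temperature factor f = +0.150·(-10.9) = -1.6350
  Pd branch = 1.77·Pd^0.52·e^(0.02·RH+f) = 11.79 μm/a
  Cl⁻ term: 0.102·661.0^0.62·exp(0.033·73+0.04·-0.9) = 61.33
  r_corr = 11.79 + 61.33 = 73.13 μm/a
73.1 μm/a falls in (50, 80] for carbon steel → category C4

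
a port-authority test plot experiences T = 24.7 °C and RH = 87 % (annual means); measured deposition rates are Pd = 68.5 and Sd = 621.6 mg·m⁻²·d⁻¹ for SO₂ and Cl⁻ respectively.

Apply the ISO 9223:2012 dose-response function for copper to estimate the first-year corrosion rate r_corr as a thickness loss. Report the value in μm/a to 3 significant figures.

copper: temperature factor f = -0.080·(14.7) = -1.1760
  Pd branch = 0.0053·Pd^0.26·e^(0.059·RH+f) = 0.8319 μm/a
  Cl⁻ term: 0.01025·621.6^0.27·exp(0.036·87+0.049·24.7) = 4.475
  r_corr = 0.8319 + 4.475 = 5.307 μm/a

r_corr = 5.31 μm/a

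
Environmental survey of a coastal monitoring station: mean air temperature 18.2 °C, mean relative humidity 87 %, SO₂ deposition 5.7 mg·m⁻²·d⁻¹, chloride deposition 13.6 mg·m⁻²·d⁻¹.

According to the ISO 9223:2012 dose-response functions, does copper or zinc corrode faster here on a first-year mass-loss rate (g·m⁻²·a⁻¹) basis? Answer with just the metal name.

copper: temperature factor f = -0.080·(8.2) = -0.6560
  sulphur-dioxide contribution → 0.7331 μm/a
  chloride contribution → 1.16 μm/a
  ⇒ r_corr(copper) = 1.893 μm/a
  mass loss = 1.893 μm/a × 8.96 g/cm³ = 16.96 g·m⁻²·a⁻¹
zinc: temperature factor f = -0.071·(8.2) = -0.5822
  sulphur-dioxide contribution → 0.848 μm/a
  chloride contribution → 0.7299 μm/a
  total first-year rate 1.578 μm/a
  mass loss = 1.578 μm/a × 7.14 g/cm³ = 11.27 g·m⁻²·a⁻¹
Ordering by g·m⁻²·a⁻¹: copper (17) > zinc (11.3)

copper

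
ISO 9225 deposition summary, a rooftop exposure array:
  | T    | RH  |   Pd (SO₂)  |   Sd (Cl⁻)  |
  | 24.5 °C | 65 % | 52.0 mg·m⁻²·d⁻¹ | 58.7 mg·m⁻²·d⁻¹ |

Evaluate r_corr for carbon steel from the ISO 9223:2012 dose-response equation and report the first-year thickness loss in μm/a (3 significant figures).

carbon steel: temperature factor f = -0.054·(14.5) = -0.7830
  sulphur-dioxide contribution → 23.16 μm/a
  chloride contribution → 29 μm/a
  total first-year rate 52.16 μm/a

r_corr = 52.2 μm/a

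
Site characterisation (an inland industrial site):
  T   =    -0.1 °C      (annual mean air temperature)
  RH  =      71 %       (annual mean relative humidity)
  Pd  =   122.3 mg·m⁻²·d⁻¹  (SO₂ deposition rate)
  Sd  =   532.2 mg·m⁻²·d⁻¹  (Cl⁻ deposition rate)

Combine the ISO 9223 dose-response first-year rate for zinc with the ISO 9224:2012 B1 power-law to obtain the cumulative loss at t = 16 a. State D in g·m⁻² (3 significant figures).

D(16) = 204 g·m⁻²

zinc: T≤10 °C ⇒ hinge +0.038·(-0.1−10) = -0.3838
  sulphur-dioxide contribution → 1.909 μm/a
  chloride contribution → 1.096 μm/a
  total first-year rate 3.005 μm/a
ISO 9224: D(t) = r_corr · t^b with b = 0.813 (zinc, B1)
  D(16) = 3.005 × 16^0.813 = 3.005 × 9.527 = 28.63 μm
  Mass loss = 28.63 μm × 7.14 g/cm³ = 204.4 g·m⁻²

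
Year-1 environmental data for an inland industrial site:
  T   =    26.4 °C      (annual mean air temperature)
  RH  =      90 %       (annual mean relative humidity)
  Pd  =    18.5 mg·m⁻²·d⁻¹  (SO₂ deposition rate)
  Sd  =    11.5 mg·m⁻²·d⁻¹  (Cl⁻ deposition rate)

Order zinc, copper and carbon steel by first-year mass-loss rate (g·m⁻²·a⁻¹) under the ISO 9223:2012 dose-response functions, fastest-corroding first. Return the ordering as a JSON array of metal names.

["carbon steel", "copper", "zinc"]

zinc: temperature factor f = -0.071·(16.4) = -1.1644
  Pd branch = 0.0129·Pd^0.44·e^(0.046·RH+f) = 0.9129 μm/a
  Cl⁻ term: 0.0175·11.5^0.57·exp(0.008·90+0.085·26.4) = 1.364
  sum: 0.9129 + 1.364 → r_corr = 2.277 μm/a
  mass loss = 2.277 μm/a × 7.14 g/cm³ = 16.26 g·m⁻²·a⁻¹
copper: f(T) = -0.080·(T−10) [T>10 °C] = -1.3120
  Pd branch = 0.0053·Pd^0.26·e^(0.059·RH+f) = 0.6167 μm/a
  Cl⁻ term: 0.01025·11.5^0.27·exp(0.036·90+0.049·26.4) = 1.845
  r_corr = 0.6167 + 1.845 = 2.462 μm/a
  mass loss = 2.462 μm/a × 8.96 g/cm³ = 22.06 g·m⁻²·a⁻¹
carbon steel: f(T) = -0.054·(T−10) [T>10 °C] = -0.8856
  SO₂ term: 1.77·18.5^0.52·exp(0.02·90-0.8856) = 20.14
  Cl⁻ term: 0.102·11.5^0.62·exp(0.033·90+0.04·26.4) = 25.98
  r_corr = 20.14 + 25.98 = 46.12 μm/a
  mass loss = 46.12 μm/a × 7.85 g/cm³ = 362.1 g·m⁻²·a⁻¹
Ordering by g·m⁻²·a⁻¹: carbon steel (362) > copper (22.1) > zinc (16.3)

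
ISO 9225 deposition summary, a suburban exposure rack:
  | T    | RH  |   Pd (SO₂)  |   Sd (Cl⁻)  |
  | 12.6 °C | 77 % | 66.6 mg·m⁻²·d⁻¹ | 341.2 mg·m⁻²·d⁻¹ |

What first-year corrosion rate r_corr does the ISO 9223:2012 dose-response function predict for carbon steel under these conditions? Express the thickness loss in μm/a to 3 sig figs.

carbon steel: f(T) = -0.054·(T−10) [T>10 °C] = -0.1404
  sulphur-dioxide contribution → 63.68 μm/a
  chloride contribution → 79.71 μm/a
  ⇒ r_corr(carbon steel) = 143.4 μm/a

r_corr = 143 μm/a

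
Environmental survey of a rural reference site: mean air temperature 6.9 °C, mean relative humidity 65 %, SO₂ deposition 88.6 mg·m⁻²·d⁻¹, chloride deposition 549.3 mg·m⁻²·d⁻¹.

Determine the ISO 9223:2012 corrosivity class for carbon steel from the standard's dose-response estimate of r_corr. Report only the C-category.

carbon steel: temperature factor f = +0.150·(-3.1) = -0.4650
  sulphur-dioxide contribution → 42 μm/a
  chloride contribution → 57.37 μm/a
  ⇒ r_corr(carbon steel) = 99.38 μm/a
Category bounds: 80…200 μm/a bracket r_corr ⇒ C5

C5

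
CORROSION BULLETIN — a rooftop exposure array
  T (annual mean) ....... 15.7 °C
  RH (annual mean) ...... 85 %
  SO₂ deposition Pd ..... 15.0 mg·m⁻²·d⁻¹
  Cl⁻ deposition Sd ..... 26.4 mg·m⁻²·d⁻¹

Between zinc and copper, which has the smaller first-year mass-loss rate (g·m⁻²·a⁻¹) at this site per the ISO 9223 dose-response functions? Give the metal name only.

zinc

zinc: T>10 °C ⇒ hinge -0.071·(15.7−10) = -0.4047
  sulphur-dioxide contribution → 1.414 μm/a
  chloride contribution → 0.8477 μm/a
  total first-year rate 2.262 μm/a
  mass loss = 2.262 μm/a × 7.14 g/cm³ = 16.15 g·m⁻²·a⁻¹
copper: temperature factor f = -0.080·(5.7) = -0.4560
  sulphur-dioxide contribution → 1.023 μm/a
  chloride contribution → 1.142 μm/a
  ⇒ r_corr(copper) = 2.165 μm/a
  mass loss = 2.165 μm/a × 8.96 g/cm³ = 19.4 g·m⁻²·a⁻¹
Ordering by g·m⁻²·a⁻¹: copper (19.4) > zinc (16.1)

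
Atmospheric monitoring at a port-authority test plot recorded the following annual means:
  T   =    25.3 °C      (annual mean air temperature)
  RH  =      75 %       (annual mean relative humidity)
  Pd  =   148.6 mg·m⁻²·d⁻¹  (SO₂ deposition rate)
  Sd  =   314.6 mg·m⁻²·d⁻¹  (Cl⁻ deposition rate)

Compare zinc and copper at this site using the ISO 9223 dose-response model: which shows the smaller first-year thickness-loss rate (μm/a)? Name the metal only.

zinc: T>10 °C ⇒ hinge -0.071·(25.3−10) = -1.0863
  Pd branch = 0.0129·Pd^0.44·e^(0.046·RH+f) = 1.238 μm/a
  Sd branch = 0.0175·Sd^0.57·e^(0.008·RH+0.085·T) = 7.266 μm/a
  r_corr = 1.238 + 7.266 = 8.504 μm/a
copper: T>10 °C ⇒ hinge -0.080·(25.3−10) = -1.2240
  Pd branch = 0.0053·Pd^0.26·e^(0.059·RH+f) = 0.4777 μm/a
  Cl⁻ term: 0.01025·314.6^0.27·exp(0.036·75+0.049·25.3) = 2.489
  r_corr = 0.4777 + 2.489 = 2.967 μm/a
Ordering by μm/a: zinc (8.5) > copper (2.97)

copper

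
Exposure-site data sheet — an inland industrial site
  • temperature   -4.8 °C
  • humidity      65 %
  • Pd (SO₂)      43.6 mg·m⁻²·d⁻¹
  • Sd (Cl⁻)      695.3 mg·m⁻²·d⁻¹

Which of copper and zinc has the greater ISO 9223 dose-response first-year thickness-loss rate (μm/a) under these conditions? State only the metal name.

copper: temperature factor f = +0.126·(-14.8) = -1.8648
  sulphur-dioxide contribution → 0.1014 μm/a
  chloride contribution → 0.4923 μm/a
  ⇒ r_corr(copper) = 0.5937 μm/a
zinc: T≤10 °C ⇒ hinge +0.038·(-4.8−10) = -0.5624
  sulphur-dioxide contribution → 0.7696 μm/a
  chloride contribution → 0.8161 μm/a
  total first-year rate 1.586 μm/a
Ordering by μm/a: zinc (1.59) > copper (0.594)

zinc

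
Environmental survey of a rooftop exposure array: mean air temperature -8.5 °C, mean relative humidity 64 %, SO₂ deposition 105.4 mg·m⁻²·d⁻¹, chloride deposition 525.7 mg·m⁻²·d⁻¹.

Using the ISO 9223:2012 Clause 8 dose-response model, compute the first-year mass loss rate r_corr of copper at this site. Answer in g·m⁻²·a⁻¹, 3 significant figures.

r_corr = 3.97 g·m⁻²·a⁻¹

copper: temperature factor f = +0.126·(-18.5) = -2.3310
  sulphur-dioxide contribution → 0.07547 μm/a
  chloride contribution → 0.3673 μm/a
  ⇒ r_corr(copper) = 0.4428 μm/a
Convert to mass loss: 0.4428 μm/a × 8.96 g/cm³ = 3.967 g·m⁻²·a⁻¹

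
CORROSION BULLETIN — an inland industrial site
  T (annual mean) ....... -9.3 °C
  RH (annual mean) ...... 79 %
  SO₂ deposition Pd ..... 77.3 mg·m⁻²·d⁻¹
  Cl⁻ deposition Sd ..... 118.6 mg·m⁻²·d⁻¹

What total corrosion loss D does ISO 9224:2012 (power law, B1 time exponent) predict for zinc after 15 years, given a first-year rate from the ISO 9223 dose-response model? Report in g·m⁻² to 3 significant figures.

zinc: temperature factor f = +0.038·(-19.3) = -0.7334
  SO₂ term: 0.0129·77.3^0.44·exp(0.046·79-0.7334) = 1.589
  Cl⁻ term: 0.0175·118.6^0.57·exp(0.008·79+0.085·-9.3) = 0.2272
  r_corr = 1.589 + 0.2272 = 1.816 μm/a
Power-law: D(15) = r_corr · 15^0.813
  D(15) = 1.816 × 15^0.813 = 1.816 × 9.04 = 16.42 μm
  Mass loss = 16.42 μm × 7.14 g/cm³ = 117.2 g·m⁻²

D(15) = 117 g·m⁻²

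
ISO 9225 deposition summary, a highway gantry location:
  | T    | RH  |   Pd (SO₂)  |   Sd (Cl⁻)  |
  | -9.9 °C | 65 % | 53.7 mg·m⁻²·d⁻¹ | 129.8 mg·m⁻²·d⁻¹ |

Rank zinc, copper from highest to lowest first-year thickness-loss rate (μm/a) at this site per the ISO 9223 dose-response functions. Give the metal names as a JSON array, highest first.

["zinc", "copper"]

zinc: temperature factor f = +0.038·(-19.9) = -0.7562
  SO₂ term: 0.0129·53.7^0.44·exp(0.046·65-0.7562) = 0.6949
  Sd branch = 0.0175·Sd^0.57·e^(0.008·RH+0.085·T) = 0.2032 μm/a
  sum: 0.6949 + 0.2032 → r_corr = 0.8981 μm/a
copper: f(T) = +0.126·(T−10) [T≤10 °C] = -2.5074
  Pd branch = 0.0053·Pd^0.26·e^(0.059·RH+f) = 0.05632 μm/a
  Cl⁻ term: 0.01025·129.8^0.27·exp(0.036·65+0.049·-9.9) = 0.2437
  sum: 0.05632 + 0.2437 → r_corr = 0.3 μm/a
Ordering by μm/a: zinc (0.898) > copper (0.3)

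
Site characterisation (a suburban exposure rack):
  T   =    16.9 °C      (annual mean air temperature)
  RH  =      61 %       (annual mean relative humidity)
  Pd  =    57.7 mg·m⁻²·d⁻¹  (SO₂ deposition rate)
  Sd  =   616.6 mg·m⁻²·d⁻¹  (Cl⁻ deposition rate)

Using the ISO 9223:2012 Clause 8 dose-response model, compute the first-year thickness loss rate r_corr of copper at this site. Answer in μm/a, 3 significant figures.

copper: T>10 °C ⇒ hinge -0.080·(16.9−10) = -0.5520
  sulphur-dioxide contribution → 0.3202 μm/a
  chloride contribution → 1.195 μm/a
  total first-year rate 1.515 μm/a

r_corr = 1.52 μm/a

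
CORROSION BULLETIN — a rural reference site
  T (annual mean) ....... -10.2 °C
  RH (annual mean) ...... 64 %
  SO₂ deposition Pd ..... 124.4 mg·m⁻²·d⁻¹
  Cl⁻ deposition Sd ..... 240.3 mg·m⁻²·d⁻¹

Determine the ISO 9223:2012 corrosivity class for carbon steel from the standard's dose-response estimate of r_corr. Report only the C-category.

C2

carbon steel: T≤10 °C ⇒ hinge +0.150·(-10.2−10) = -3.0300
  SO₂ term: 1.77·124.4^0.52·exp(0.02·64-3.0300) = 3.778
  Cl⁻ term: 0.102·240.3^0.62·exp(0.033·64+0.04·-10.2) = 16.78
  sum: 3.778 + 16.78 → r_corr = 20.55 μm/a
ISO 9223 Table 2 (carbon steel): 1.3 < 20.6 ≤ 25 μm/a ⇒ C2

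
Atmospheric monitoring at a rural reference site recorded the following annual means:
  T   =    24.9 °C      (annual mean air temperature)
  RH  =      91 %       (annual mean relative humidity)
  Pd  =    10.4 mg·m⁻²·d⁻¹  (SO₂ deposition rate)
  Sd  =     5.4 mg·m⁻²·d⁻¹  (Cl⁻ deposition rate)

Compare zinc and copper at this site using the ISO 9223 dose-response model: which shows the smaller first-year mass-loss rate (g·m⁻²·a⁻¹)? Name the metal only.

zinc

zinc: f(T) = -0.071·(T−10) [T>10 °C] = -1.0579
  sulphur-dioxide contribution → 0.8253 μm/a
  chloride contribution → 0.7868 μm/a
  ⇒ r_corr(zinc) = 1.612 μm/a
  mass loss = 1.612 μm/a × 7.14 g/cm³ = 11.51 g·m⁻²·a⁻¹
copper: temperature factor f = -0.080·(14.9) = -1.1920
  sulphur-dioxide contribution → 0.635 μm/a
  chloride contribution → 1.449 μm/a
  total first-year rate 2.084 μm/a
  mass loss = 2.084 μm/a × 8.96 g/cm³ = 18.67 g·m⁻²·a⁻¹
Ordering by g·m⁻²·a⁻¹: copper (18.7) > zinc (11.5)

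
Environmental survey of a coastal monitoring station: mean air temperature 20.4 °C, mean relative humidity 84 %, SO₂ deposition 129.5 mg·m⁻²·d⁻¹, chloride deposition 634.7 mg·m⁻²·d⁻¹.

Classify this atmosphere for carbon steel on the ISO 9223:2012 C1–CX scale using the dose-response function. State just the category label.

CX

carbon steel: temperature factor f = -0.054·(10.4) = -0.5616
  SO₂ term: 1.77·129.5^0.52·exp(0.02·84-0.5616) = 67.93
  Cl⁻ term: 0.102·634.7^0.62·exp(0.033·84+0.04·20.4) = 201.6
  sum: 67.93 + 201.6 → r_corr = 269.5 μm/a
270 μm/a falls in (200, 700] for carbon steel → category CX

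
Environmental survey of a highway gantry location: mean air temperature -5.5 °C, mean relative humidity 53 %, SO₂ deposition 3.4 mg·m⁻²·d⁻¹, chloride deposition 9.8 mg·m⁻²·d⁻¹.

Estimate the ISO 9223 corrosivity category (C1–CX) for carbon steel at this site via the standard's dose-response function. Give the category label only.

C2

carbon steel: f(T) = +0.150·(T−10) [T≤10 °C] = -2.3250
  SO₂ term: 1.77·3.4^0.52·exp(0.02·53-2.3250) = 0.944
  Cl⁻ term: 0.102·9.8^0.62·exp(0.033·53+0.04·-5.5) = 1.937
  r_corr = 0.944 + 1.937 = 2.881 μm/a
Category bounds: 1.3…25 μm/a bracket r_corr ⇒ C2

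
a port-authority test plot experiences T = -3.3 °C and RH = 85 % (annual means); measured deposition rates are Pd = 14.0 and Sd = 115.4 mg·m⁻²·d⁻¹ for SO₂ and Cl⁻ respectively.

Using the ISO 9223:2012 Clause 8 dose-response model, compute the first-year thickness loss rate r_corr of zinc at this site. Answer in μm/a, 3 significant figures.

r_corr = 1.63 μm/a

zinc: T≤10 °C ⇒ hinge +0.038·(-3.3−10) = -0.5054
  sulphur-dioxide contribution → 1.24 μm/a
  chloride contribution → 0.3908 μm/a
  total first-year rate 1.631 μm/a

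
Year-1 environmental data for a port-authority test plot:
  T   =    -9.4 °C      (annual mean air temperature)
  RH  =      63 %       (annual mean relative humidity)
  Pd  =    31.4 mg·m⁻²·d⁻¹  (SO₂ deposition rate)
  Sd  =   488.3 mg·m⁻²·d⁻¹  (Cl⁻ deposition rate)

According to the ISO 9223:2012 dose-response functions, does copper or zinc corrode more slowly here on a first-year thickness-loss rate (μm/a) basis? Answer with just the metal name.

copper: temperature factor f = +0.126·(-19.4) = -2.4444
  Pd branch = 0.0053·Pd^0.26·e^(0.059·RH+f) = 0.04636 μm/a
  Sd branch = 0.01025·Sd^0.27·e^(0.036·RH+0.049·T) = 0.3324 μm/a
  r_corr = 0.04636 + 0.3324 = 0.3787 μm/a
zinc: temperature factor f = +0.038·(-19.4) = -0.7372
  SO₂ term: 0.0129·31.4^0.44·exp(0.046·63-0.7372) = 0.5101
  Sd branch = 0.0175·Sd^0.57·e^(0.008·RH+0.085·T) = 0.4441 μm/a
  r_corr = 0.5101 + 0.4441 = 0.9542 μm/a
Ordering by μm/a: zinc (0.954) > copper (0.379)

copper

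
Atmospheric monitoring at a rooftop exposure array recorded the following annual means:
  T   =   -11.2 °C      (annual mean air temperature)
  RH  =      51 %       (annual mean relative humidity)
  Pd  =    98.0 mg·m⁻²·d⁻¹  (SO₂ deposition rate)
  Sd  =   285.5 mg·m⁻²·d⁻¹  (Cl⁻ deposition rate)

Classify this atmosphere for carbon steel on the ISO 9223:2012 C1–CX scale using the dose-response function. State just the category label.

carbon steel: temperature factor f = +0.150·(-21.2) = -3.1800
  SO₂ term: 1.77·98.0^0.52·exp(0.02·51-3.1800) = 2.215
  Cl⁻ term: 0.102·285.5^0.62·exp(0.033·51+0.04·-11.2) = 11.68
  sum: 2.215 + 11.68 → r_corr = 13.89 μm/a
13.9 μm/a falls in (1.3, 25] for carbon steel → category C2

C2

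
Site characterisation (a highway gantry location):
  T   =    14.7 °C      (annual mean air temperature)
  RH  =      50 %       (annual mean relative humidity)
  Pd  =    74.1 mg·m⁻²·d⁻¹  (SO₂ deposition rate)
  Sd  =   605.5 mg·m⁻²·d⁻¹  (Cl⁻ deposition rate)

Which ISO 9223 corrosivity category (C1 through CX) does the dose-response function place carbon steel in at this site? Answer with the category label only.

carbon steel: T>10 °C ⇒ hinge -0.054·(14.7−10) = -0.2538
  Pd branch = 1.77·Pd^0.52·e^(0.02·RH+f) = 35.02 μm/a
  Sd branch = 0.102·Sd^0.62·e^(0.033·RH+0.04·T) = 50.75 μm/a
  r_corr = 35.02 + 50.75 = 85.78 μm/a
Category bounds: 80…200 μm/a bracket r_corr ⇒ C5

C5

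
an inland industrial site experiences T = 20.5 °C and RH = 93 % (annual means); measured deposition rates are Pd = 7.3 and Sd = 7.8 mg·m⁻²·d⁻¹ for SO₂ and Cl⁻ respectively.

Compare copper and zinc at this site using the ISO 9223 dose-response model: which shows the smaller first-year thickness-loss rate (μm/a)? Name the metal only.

zinc

copper: f(T) = -0.080·(T−10) [T>10 °C] = -0.8400
  SO₂ term: 0.0053·7.3^0.26·exp(0.059·93-0.8400) = 0.9266
  Sd branch = 0.01025·Sd^0.27·e^(0.036·RH+0.049·T) = 1.386 μm/a
  r_corr = 0.9266 + 1.386 = 2.313 μm/a
zinc: f(T) = -0.071·(T−10) [T>10 °C] = -0.7455
  SO₂ term: 0.0129·7.3^0.44·exp(0.046·93-0.7455) = 1.058
  Sd branch = 0.0175·Sd^0.57·e^(0.008·RH+0.085·T) = 0.6783 μm/a
  sum: 1.058 + 0.6783 → r_corr = 1.737 μm/a
Ordering by μm/a: copper (2.31) > zinc (1.74)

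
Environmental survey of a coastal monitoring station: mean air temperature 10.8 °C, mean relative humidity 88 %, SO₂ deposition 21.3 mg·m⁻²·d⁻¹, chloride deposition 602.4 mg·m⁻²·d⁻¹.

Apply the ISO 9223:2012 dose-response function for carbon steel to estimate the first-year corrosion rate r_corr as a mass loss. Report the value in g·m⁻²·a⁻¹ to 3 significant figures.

carbon steel: T>10 °C ⇒ hinge -0.054·(10.8−10) = -0.0432
  sulphur-dioxide contribution → 48.34 μm/a
  chloride contribution → 151.7 μm/a
  total first-year rate 200 μm/a
Convert to mass loss: 200 μm/a × 7.85 g/cm³ = 1570 g·m⁻²·a⁻¹

r_corr = 1.57e+03 g·m⁻²·a⁻¹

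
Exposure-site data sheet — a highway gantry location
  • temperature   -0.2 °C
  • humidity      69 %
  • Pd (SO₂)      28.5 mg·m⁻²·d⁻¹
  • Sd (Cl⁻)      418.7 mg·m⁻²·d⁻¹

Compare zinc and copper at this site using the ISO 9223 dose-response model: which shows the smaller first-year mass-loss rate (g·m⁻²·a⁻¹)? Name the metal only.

copper

zinc: T≤10 °C ⇒ hinge +0.038·(-0.2−10) = -0.3876
  SO₂ term: 0.0129·28.5^0.44·exp(0.046·69-0.3876) = 0.9138
  Sd branch = 0.0175·Sd^0.57·e^(0.008·RH+0.085·T) = 0.933 μm/a
  r_corr = 0.9138 + 0.933 = 1.847 μm/a
  mass loss = 1.847 μm/a × 7.14 g/cm³ = 13.19 g·m⁻²·a⁻¹
copper: f(T) = +0.126·(T−10) [T≤10 °C] = -1.2852
  SO₂ term: 0.0053·28.5^0.26·exp(0.059·69-1.2852) = 0.2053
  Cl⁻ term: 0.01025·418.7^0.27·exp(0.036·69+0.049·-0.2) = 0.6211
  r_corr = 0.2053 + 0.6211 = 0.8264 μm/a
  mass loss = 0.8264 μm/a × 8.96 g/cm³ = 7.405 g·m⁻²·a⁻¹
Ordering by g·m⁻²·a⁻¹: zinc (13.2) > copper (7.4)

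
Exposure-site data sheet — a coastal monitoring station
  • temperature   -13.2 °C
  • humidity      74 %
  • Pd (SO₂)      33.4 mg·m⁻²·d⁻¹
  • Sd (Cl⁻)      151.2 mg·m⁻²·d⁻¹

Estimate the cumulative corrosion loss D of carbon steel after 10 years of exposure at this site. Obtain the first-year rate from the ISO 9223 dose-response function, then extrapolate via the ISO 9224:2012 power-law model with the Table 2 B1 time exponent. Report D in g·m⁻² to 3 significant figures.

carbon steel: f(T) = +0.150·(T−10) [T≤10 °C] = -3.4800
  sulphur-dioxide contribution → 1.485 μm/a
  chloride contribution → 15.53 μm/a
  ⇒ r_corr(carbon steel) = 17.01 μm/a
Long-term exponent b (ISO 9224 Table 2, B1) = 0.523
  D(10) = 17.01 × 10^0.523 = 17.01 × 3.334 = 56.73 μm
  Mass loss = 56.73 μm × 7.85 g/cm³ = 445.3 g·m⁻²

D(10) = 445 g·m⁻²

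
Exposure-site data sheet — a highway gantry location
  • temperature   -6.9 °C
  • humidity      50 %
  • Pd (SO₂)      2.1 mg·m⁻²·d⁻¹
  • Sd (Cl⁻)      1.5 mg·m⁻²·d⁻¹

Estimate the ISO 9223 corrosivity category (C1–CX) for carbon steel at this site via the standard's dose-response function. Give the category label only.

C1

carbon steel: temperature factor f = +0.150·(-16.9) = -2.5350
  sulphur-dioxide contribution → 0.5609 μm/a
  chloride contribution → 0.5182 μm/a
  total first-year rate 1.079 μm/a
Category bounds: 0…1.3 μm/a bracket r_corr ⇒ C1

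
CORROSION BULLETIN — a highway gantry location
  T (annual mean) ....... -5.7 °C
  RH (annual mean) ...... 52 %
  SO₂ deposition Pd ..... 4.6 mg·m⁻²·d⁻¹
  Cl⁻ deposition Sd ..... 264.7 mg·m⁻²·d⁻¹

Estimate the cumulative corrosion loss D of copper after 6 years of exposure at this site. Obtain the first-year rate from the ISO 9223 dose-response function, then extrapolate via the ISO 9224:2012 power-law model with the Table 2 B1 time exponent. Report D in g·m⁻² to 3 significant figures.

copper: f(T) = +0.126·(T−10) [T≤10 °C] = -1.9782
  Pd branch = 0.0053·Pd^0.26·e^(0.059·RH+f) = 0.02344 μm/a
  Cl⁻ term: 0.01025·264.7^0.27·exp(0.036·52+0.049·-5.7) = 0.2273
  sum: 0.02344 + 0.2273 → r_corr = 0.2507 μm/a
Power-law: D(6) = r_corr · 6^0.667
  D(6) = 0.2507 × 6^0.667 = 0.2507 × 3.304 = 0.8284 μm
  Mass loss = 0.8284 μm × 8.96 g/cm³ = 7.422 g·m⁻²

D(6) = 7.42 g·m⁻²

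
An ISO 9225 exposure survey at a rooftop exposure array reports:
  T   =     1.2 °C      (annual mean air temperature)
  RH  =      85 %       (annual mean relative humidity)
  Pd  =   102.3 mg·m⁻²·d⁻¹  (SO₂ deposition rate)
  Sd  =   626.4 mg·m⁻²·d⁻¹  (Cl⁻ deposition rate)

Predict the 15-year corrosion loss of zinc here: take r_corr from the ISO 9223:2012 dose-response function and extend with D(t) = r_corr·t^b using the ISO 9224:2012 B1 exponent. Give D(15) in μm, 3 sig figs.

zinc: temperature factor f = +0.038·(-8.8) = -0.3344
  Pd branch = 0.0129·Pd^0.44·e^(0.046·RH+f) = 3.53 μm/a
  Cl⁻ term: 0.0175·626.4^0.57·exp(0.008·85+0.085·1.2) = 1.503
  sum: 3.53 + 1.503 → r_corr = 5.033 μm/a
Power-law: D(15) = r_corr · 15^0.813
  D(15) = 5.033 × 15^0.813 = 5.033 × 9.04 = 45.5 μm

D(15) = 45.5 μm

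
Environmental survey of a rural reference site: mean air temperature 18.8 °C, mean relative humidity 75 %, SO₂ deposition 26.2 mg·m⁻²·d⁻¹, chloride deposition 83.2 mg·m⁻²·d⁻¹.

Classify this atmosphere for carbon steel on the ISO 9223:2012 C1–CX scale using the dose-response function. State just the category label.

C4

carbon steel: f(T) = -0.054·(T−10) [T>10 °C] = -0.4752
  sulphur-dioxide contribution → 26.95 μm/a
  chloride contribution → 39.86 μm/a
  ⇒ r_corr(carbon steel) = 66.81 μm/a
66.8 μm/a falls in (50, 80] for carbon steel → category C4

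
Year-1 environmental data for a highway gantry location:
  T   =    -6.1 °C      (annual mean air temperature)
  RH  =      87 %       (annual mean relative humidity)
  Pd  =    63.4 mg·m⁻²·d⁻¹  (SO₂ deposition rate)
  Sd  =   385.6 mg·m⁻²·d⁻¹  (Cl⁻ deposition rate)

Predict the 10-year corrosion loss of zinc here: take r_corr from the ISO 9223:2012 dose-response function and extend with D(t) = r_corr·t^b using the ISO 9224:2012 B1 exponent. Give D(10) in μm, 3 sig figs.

zinc: T≤10 °C ⇒ hinge +0.038·(-6.1−10) = -0.6118
  SO₂ term: 0.0129·63.4^0.44·exp(0.046·87-0.6118) = 2.376
  Cl⁻ term: 0.0175·385.6^0.57·exp(0.008·87+0.085·-6.1) = 0.6226
  sum: 2.376 + 0.6226 → r_corr = 2.999 μm/a
ISO 9224: D(t) = r_corr · t^b with b = 0.813 (zinc, B1)
  D(10) = 2.999 × 10^0.813 = 2.999 × 6.501 = 19.5 μm

D(10) = 19.5 μm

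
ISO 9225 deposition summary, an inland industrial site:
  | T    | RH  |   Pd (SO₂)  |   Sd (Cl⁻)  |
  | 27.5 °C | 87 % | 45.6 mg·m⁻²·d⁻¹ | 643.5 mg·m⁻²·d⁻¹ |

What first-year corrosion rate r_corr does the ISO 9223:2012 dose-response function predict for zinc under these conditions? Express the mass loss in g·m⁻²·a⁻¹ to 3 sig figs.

r_corr = 111 g·m⁻²·a⁻¹

zinc: T>10 °C ⇒ hinge -0.071·(27.5−10) = -1.2425
  sulphur-dioxide contribution → 1.094 μm/a
  chloride contribution → 14.5 μm/a
  ⇒ r_corr(zinc) = 15.59 μm/a
Convert to mass loss: 15.59 μm/a × 7.14 g/cm³ = 111.3 g·m⁻²·a⁻¹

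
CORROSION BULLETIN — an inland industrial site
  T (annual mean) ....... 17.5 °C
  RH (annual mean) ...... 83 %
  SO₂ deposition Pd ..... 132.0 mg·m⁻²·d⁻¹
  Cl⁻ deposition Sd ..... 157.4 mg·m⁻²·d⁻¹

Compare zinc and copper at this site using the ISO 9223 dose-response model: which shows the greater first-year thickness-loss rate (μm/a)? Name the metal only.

zinc: temperature factor f = -0.071·(7.5) = -0.5325
  sulphur-dioxide contribution → 2.955 μm/a
  chloride contribution → 2.69 μm/a
  ⇒ r_corr(zinc) = 5.644 μm/a
copper: f(T) = -0.080·(T−10) [T>10 °C] = -0.6000
  sulphur-dioxide contribution → 1.386 μm/a
  chloride contribution → 1.879 μm/a
  ⇒ r_corr(copper) = 3.265 μm/a
Ordering by μm/a: zinc (5.64) > copper (3.27)

zinc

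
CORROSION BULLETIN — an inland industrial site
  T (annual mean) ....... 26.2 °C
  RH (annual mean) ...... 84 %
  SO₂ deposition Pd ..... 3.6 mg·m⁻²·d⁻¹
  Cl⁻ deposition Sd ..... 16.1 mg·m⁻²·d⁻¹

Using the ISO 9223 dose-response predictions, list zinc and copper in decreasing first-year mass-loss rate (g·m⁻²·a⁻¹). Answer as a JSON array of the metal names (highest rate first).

zinc: f(T) = -0.071·(T−10) [T>10 °C] = -1.1502
  sulphur-dioxide contribution → 0.3419 μm/a
  chloride contribution → 1.549 μm/a
  total first-year rate 1.891 μm/a
  mass loss = 1.891 μm/a × 7.14 g/cm³ = 13.5 g·m⁻²·a⁻¹
copper: f(T) = -0.080·(T−10) [T>10 °C] = -1.2960
  sulphur-dioxide contribution → 0.2874 μm/a
  chloride contribution → 1.612 μm/a
  ⇒ r_corr(copper) = 1.9 μm/a
  mass loss = 1.9 μm/a × 8.96 g/cm³ = 17.02 g·m⁻²·a⁻¹
Ordering by g·m⁻²·a⁻¹: copper (17) > zinc (13.5)

["copper", "zinc"]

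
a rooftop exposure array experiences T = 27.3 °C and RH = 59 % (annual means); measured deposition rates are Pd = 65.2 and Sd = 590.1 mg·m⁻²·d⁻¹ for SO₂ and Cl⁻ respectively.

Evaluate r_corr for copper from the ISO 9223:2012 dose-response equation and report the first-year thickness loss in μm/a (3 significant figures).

r_corr = 1.96 μm/a

copper: T>10 °C ⇒ hinge -0.080·(27.3−10) = -1.3840
  SO₂ term: 0.0053·65.2^0.26·exp(0.059·59-1.3840) = 0.1278
  Cl⁻ term: 0.01025·590.1^0.27·exp(0.036·59+0.049·27.3) = 1.829
  r_corr = 0.1278 + 1.829 = 1.957 μm/a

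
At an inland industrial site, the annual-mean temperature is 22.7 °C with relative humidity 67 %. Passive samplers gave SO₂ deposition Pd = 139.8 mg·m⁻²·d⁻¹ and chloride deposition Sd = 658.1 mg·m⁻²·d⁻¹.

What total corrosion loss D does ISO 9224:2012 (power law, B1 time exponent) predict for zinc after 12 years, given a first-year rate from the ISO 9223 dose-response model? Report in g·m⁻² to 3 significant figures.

zinc: T>10 °C ⇒ hinge -0.071·(22.7−10) = -0.9017
  SO₂ term: 0.0129·139.8^0.44·exp(0.046·67-0.9017) = 1.003
  Cl⁻ term: 0.0175·658.1^0.57·exp(0.008·67+0.085·22.7) = 8.322
  r_corr = 1.003 + 8.322 = 9.325 μm/a
Power-law: D(12) = r_corr · 12^0.813
  D(12) = 9.325 × 12^0.813 = 9.325 × 7.54 = 70.31 μm
  Mass loss = 70.31 μm × 7.14 g/cm³ = 502 g·m⁻²

D(12) = 502 g·m⁻²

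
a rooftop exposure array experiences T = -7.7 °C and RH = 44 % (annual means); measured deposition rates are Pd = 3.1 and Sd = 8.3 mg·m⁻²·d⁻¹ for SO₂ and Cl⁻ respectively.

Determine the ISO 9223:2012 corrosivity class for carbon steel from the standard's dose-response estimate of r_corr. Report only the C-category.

C2

carbon steel: T≤10 °C ⇒ hinge +0.150·(-7.7−10) = -2.6550
  sulphur-dioxide contribution → 0.5403 μm/a
  chloride contribution → 1.189 μm/a
  total first-year rate 1.729 μm/a
ISO 9223 Table 2 (carbon steel): 1.3 < 1.73 ≤ 25 μm/a ⇒ C2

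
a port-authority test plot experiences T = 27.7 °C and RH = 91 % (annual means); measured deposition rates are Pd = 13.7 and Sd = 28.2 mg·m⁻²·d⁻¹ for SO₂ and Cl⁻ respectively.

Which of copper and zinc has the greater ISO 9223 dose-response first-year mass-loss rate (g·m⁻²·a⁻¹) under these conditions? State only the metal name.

copper: f(T) = -0.080·(T−10) [T>10 °C] = -1.4160
  sulphur-dioxide contribution → 0.5452 μm/a
  chloride contribution → 2.597 μm/a
  total first-year rate 3.142 μm/a
  mass loss = 3.142 μm/a × 8.96 g/cm³ = 28.16 g·m⁻²·a⁻¹
zinc: T>10 °C ⇒ hinge -0.071·(27.7−10) = -1.2567
  sulphur-dioxide contribution → 0.7637 μm/a
  chloride contribution → 2.561 μm/a
  total first-year rate 3.325 μm/a
  mass loss = 3.325 μm/a × 7.14 g/cm³ = 23.74 g·m⁻²·a⁻¹
Ordering by g·m⁻²·a⁻¹: copper (28.2) > zinc (23.7)

copper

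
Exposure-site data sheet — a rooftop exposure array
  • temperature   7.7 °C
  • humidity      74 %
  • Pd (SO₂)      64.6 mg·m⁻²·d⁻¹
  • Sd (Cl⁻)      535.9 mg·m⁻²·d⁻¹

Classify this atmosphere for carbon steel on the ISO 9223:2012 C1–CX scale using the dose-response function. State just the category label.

carbon steel: T≤10 °C ⇒ hinge +0.150·(7.7−10) = -0.3450
  SO₂ term: 1.77·64.6^0.52·exp(0.02·74-0.3450) = 48.11
  Sd branch = 0.102·Sd^0.62·e^(0.033·RH+0.04·T) = 78.51 μm/a
  r_corr = 48.11 + 78.51 = 126.6 μm/a
Category bounds: 80…200 μm/a bracket r_corr ⇒ C5

C5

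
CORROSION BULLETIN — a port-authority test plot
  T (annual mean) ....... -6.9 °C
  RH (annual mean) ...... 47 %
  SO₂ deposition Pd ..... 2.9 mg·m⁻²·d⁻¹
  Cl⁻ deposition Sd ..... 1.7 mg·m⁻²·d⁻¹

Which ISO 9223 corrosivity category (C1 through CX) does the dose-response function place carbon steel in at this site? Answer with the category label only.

carbon steel: T≤10 °C ⇒ hinge +0.150·(-6.9−10) = -2.5350
  SO₂ term: 1.77·2.9^0.52·exp(0.02·47-2.5350) = 0.6248
  Cl⁻ term: 0.102·1.7^0.62·exp(0.033·47+0.04·-6.9) = 0.5072
  r_corr = 0.6248 + 0.5072 = 1.132 μm/a
ISO 9223 Table 2 (carbon steel): 0 < 1.13 ≤ 1.3 μm/a ⇒ C1

C1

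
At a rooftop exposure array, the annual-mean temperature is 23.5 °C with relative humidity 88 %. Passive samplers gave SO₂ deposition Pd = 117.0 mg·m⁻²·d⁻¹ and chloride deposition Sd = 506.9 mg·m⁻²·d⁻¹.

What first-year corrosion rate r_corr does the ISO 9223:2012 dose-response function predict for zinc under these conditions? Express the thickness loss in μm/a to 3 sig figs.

r_corr = 11.4 μm/a

zinc: T>10 °C ⇒ hinge -0.071·(23.5−10) = -0.9585
  SO₂ term: 0.0129·117.0^0.44·exp(0.046·88-0.9585) = 2.303
  Cl⁻ term: 0.0175·506.9^0.57·exp(0.008·88+0.085·23.5) = 9.08
  r_corr = 2.303 + 9.08 = 11.38 μm/a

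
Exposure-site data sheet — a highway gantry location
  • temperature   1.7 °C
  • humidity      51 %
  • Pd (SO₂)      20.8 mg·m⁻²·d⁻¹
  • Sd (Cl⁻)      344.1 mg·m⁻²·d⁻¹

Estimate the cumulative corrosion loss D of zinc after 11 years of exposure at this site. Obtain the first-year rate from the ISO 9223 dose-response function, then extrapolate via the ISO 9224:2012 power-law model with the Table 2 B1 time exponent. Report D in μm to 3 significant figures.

D(11) = 8.59 μm

zinc: temperature factor f = +0.038·(-8.3) = -0.3154
  SO₂ term: 0.0129·20.8^0.44·exp(0.046·51-0.3154) = 0.3736
  Sd branch = 0.0175·Sd^0.57·e^(0.008·RH+0.085·T) = 0.849 μm/a
  sum: 0.3736 + 0.849 → r_corr = 1.223 μm/a
Power-law: D(11) = r_corr · 11^0.813
  D(11) = 1.223 × 11^0.813 = 1.223 × 7.025 = 8.589 μm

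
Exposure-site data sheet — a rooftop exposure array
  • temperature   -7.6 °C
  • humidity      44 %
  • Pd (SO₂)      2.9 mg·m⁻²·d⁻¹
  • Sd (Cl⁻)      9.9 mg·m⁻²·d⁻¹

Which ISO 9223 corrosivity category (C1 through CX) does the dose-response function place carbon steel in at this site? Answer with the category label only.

carbon steel: T≤10 °C ⇒ hinge +0.150·(-7.6−10) = -2.6400
  Pd branch = 1.77·Pd^0.52·e^(0.02·RH+f) = 0.5297 μm/a
  Cl⁻ term: 0.102·9.9^0.62·exp(0.033·44+0.04·-7.6) = 1.332
  sum: 0.5297 + 1.332 → r_corr = 1.862 μm/a
ISO 9223 Table 2 (carbon steel): 1.3 < 1.86 ≤ 25 μm/a ⇒ C2

C2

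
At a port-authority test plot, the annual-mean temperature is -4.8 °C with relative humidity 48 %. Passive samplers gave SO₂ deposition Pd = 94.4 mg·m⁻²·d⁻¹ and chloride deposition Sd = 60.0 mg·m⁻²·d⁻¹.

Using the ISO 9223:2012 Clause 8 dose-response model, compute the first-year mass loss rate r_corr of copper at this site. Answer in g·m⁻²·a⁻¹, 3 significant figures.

copper: f(T) = +0.126·(T−10) [T≤10 °C] = -1.8648
  Pd branch = 0.0053·Pd^0.26·e^(0.059·RH+f) = 0.04548 μm/a
  Cl⁻ term: 0.01025·60.0^0.27·exp(0.036·48+0.049·-4.8) = 0.1378
  sum: 0.04548 + 0.1378 → r_corr = 0.1832 μm/a
Convert to mass loss: 0.1832 μm/a × 8.96 g/cm³ = 1.642 g·m⁻²·a⁻¹

r_corr = 1.64 g·m⁻²·a⁻¹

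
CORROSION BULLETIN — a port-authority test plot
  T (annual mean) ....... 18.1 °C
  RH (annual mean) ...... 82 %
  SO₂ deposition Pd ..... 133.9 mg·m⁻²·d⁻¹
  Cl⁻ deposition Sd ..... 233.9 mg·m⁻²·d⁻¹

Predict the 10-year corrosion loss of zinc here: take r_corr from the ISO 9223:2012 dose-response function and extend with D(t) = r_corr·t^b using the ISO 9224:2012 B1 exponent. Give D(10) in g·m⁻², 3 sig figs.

D(10) = 290 g·m⁻²

zinc: T>10 °C ⇒ hinge -0.071·(18.1−10) = -0.5751
  SO₂ term: 0.0129·133.9^0.44·exp(0.046·82-0.5751) = 2.721
  Cl⁻ term: 0.0175·233.9^0.57·exp(0.008·82+0.085·18.1) = 3.519
  r_corr = 2.721 + 3.519 = 6.24 μm/a
ISO 9224: D(t) = r_corr · t^b with b = 0.813 (zinc, B1)
  D(10) = 6.24 × 10^0.813 = 6.24 × 6.501 = 40.57 μm
  Mass loss = 40.57 μm × 7.14 g/cm³ = 289.7 g·m⁻²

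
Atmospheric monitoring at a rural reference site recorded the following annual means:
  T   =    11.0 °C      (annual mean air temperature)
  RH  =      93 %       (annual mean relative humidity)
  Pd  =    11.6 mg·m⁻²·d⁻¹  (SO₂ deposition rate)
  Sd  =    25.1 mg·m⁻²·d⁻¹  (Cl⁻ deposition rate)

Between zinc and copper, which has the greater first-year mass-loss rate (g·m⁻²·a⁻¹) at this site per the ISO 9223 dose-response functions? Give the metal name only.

copper

zinc: f(T) = -0.071·(T−10) [T>10 °C] = -0.0710
  Pd branch = 0.0129·Pd^0.44·e^(0.046·RH+f) = 2.547 μm/a
  Cl⁻ term: 0.0175·25.1^0.57·exp(0.008·93+0.085·11.0) = 0.5889
  r_corr = 2.547 + 0.5889 = 3.136 μm/a
  mass loss = 3.136 μm/a × 7.14 g/cm³ = 22.39 g·m⁻²·a⁻¹
copper: f(T) = -0.080·(T−10) [T>10 °C] = -0.0800
  SO₂ term: 0.0053·11.6^0.26·exp(0.059·93-0.0800) = 2.235
  Sd branch = 0.01025·Sd^0.27·e^(0.036·RH+0.049·T) = 1.193 μm/a
  r_corr = 2.235 + 1.193 = 3.428 μm/a
  mass loss = 3.428 μm/a × 8.96 g/cm³ = 30.72 g·m⁻²·a⁻¹
Ordering by g·m⁻²·a⁻¹: copper (30.7) > zinc (22.4)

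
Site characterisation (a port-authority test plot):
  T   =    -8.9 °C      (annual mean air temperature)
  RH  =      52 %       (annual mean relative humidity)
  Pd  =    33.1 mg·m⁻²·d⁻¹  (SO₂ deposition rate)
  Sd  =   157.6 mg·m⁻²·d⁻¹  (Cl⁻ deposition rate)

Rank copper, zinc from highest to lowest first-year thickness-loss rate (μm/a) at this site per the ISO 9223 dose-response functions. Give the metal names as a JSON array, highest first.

copper: temperature factor f = +0.126·(-18.9) = -2.3814
  Pd branch = 0.0053·Pd^0.26·e^(0.059·RH+f) = 0.02616 μm/a
  Cl⁻ term: 0.01025·157.6^0.27·exp(0.036·52+0.049·-8.9) = 0.1689
  sum: 0.02616 + 0.1689 → r_corr = 0.1951 μm/a
zinc: temperature factor f = +0.038·(-18.9) = -0.7182
  SO₂ term: 0.0129·33.1^0.44·exp(0.046·52-0.7182) = 0.3208
  Sd branch = 0.0175·Sd^0.57·e^(0.008·RH+0.085·T) = 0.2227 μm/a
  sum: 0.3208 + 0.2227 → r_corr = 0.5435 μm/a
Ordering by μm/a: zinc (0.544) > copper (0.195)

["zinc", "copper"]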